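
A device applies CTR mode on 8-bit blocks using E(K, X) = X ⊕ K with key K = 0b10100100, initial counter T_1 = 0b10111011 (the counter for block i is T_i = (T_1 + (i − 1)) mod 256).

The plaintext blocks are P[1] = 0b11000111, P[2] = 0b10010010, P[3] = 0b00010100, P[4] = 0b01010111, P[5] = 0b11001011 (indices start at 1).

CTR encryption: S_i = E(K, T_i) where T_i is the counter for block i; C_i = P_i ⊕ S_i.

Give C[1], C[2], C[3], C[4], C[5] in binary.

C[1] = 0b11011000, C[2] = 0b10001010, C[3] = 0b00001101, C[4] = 0b01001101, C[5] = 0b11010000

C[1]: T = 0b10111011, S = E(K, T) = 0b00011111; 0b11000111 ⊕ 0b00011111 = 0b11011000.
C[2]: T = 0b10111100, S = E(K, T) = 0b00011000; 0b10010010 ⊕ 0b00011000 = 0b10001010.
C[3]: T = 0b10111101, S = E(K, T) = 0b00011001; 0b00010100 ⊕ 0b00011001 = 0b00001101.
C[4]: T = 0b10111110, S = E(K, T) = 0b00011010; 0b01010111 ⊕ 0b00011010 = 0b01001101.
C[5]: T = 0b10111111, S = E(K, T) = 0b00011011; 0b11001011 ⊕ 0b00011011 = 0b11010000.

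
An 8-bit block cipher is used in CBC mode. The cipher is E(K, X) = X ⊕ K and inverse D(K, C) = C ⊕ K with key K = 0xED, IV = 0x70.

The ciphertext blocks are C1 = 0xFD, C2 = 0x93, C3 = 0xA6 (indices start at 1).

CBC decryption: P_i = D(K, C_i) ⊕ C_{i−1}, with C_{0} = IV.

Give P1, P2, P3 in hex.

P1: D(K, 0xFD) = 0x10; 0x10 ⊕ 0x70 = 0x60.
P2: D(K, 0x93) = 0x7E; 0x7E ⊕ 0xFD = 0x83.
P3: D(K, 0xA6) = 0x4B; 0x4B ⊕ 0x93 = 0xD8.

P1 = 0x60, P2 = 0x83, P3 = 0xD8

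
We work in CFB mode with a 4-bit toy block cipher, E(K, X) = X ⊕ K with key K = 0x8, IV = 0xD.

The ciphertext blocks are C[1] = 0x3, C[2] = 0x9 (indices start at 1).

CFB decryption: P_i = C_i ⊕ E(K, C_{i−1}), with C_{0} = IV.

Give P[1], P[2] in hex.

P[1]: E(K, 0xD) = 0x5; 0x3 ⊕ 0x5 = 0x6.
P[2]: E(K, 0x3) = 0xB; 0x9 ⊕ 0xB = 0x2.

P[1] = 0x6, P[2] = 0x2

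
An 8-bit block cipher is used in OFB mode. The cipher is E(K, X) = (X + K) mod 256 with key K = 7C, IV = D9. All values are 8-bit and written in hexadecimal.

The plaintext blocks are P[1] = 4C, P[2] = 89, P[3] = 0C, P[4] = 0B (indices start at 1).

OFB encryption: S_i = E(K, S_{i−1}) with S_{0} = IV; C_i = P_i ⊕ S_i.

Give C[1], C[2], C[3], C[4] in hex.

C[1] = 19, C[2] = 58, C[3] = 41, C[4] = C2

C[1]: S = E(K, D9) = 55; 4C ⊕ 55 = 19.
C[2]: S = E(K, 55) = D1; 89 ⊕ D1 = 58.
C[3]: S = E(K, D1) = 4D; 0C ⊕ 4D = 41.
C[4]: S = E(K, 4D) = C9; 0B ⊕ C9 = C2.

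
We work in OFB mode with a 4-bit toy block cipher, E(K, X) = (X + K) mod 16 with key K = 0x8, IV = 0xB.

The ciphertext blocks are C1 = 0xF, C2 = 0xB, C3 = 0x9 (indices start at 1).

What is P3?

P3 = 0xA

OFB decryption: S_i = E(K, S_{i−1}) with S_{0} = IV; P_i = C_i ⊕ S_i.
P1: S = E(K, 0xB) = 0x3; 0xF ⊕ 0x3 = 0xC.
P2: S = E(K, 0x3) = 0xB; 0xB ⊕ 0xB = 0x0.
P3: S = E(K, 0xB) = 0x3; 0x9 ⊕ 0x3 = 0xA.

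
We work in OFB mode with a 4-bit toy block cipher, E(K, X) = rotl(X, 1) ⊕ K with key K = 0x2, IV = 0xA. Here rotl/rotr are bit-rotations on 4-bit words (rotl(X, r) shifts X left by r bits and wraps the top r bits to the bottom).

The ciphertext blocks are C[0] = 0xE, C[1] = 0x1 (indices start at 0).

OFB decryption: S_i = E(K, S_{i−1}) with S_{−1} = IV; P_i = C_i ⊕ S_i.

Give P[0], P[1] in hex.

P[0] = 0x9, P[1] = 0xD

P[0]: S = E(K, 0xA) = 0x7; 0xE ⊕ 0x7 = 0x9.
P[1]: S = E(K, 0x7) = 0xC; 0x1 ⊕ 0xC = 0xD.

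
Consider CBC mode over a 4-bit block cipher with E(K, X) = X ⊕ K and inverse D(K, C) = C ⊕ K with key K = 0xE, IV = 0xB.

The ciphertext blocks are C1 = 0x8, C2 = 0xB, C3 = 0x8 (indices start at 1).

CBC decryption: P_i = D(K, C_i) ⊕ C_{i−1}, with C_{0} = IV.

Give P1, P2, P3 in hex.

P1 = 0xD, P2 = 0xD, P3 = 0xD

P1: D(K, 0x8) = 0x6; 0x6 ⊕ 0xB = 0xD.
P2: D(K, 0xB) = 0x5; 0x5 ⊕ 0x8 = 0xD.
P3: D(K, 0x8) = 0x6; 0x6 ⊕ 0xB = 0xD.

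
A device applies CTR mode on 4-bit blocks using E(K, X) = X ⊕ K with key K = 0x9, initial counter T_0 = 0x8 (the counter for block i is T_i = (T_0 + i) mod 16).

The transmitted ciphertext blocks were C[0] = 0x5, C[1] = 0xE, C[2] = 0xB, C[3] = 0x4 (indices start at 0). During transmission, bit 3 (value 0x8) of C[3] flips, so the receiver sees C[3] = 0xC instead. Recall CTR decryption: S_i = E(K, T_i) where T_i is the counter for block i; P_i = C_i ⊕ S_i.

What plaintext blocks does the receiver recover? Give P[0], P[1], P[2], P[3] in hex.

Only C[3] changed, to 0xC. In CTR, a change in C_i flips the same bit in P_i only; the keystream is unaffected. Decrypting the received ciphertext:
P[0]: T = 0x8, S = E(K, T) = 0x1; 0x5 ⊕ 0x1 = 0x4.
P[1]: T = 0x9, S = E(K, T) = 0x0; 0xE ⊕ 0x0 = 0xE.
P[2]: T = 0xA, S = E(K, T) = 0x3; 0xB ⊕ 0x3 = 0x8.
P[3]: T = 0xB, S = E(K, T) = 0x2; 0xC ⊕ 0x2 = 0xE.
Blocks that differ from the original plaintext: P[3].

P[0] = 0x4, P[1] = 0xE, P[2] = 0x8, P[3] = 0xE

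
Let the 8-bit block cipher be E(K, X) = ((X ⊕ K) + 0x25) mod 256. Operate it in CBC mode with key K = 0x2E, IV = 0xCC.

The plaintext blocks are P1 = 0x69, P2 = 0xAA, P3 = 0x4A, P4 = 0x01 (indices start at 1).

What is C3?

C3 = 0x62

CBC encryption: C_i = E(K, P_i ⊕ C_{i−1}), with C_{0} = IV.
C1: P1 ⊕ 0xCC = 0xA5; E(K, 0xA5) = 0xB0.
C2: P2 ⊕ 0xB0 = 0x1A; E(K, 0x1A) = 0x59.
C3: P3 ⊕ 0x59 = 0x13; E(K, 0x13) = 0x62.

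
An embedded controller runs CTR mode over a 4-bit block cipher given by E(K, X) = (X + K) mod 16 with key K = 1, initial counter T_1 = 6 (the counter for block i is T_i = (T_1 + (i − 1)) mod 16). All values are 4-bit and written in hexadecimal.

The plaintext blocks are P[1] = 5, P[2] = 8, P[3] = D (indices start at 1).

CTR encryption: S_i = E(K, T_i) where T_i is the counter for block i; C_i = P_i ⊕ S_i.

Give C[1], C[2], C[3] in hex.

C[1] = 2, C[2] = 0, C[3] = 4

C[1]: T = 6, S = E(K, T) = 7; 5 ⊕ 7 = 2.
C[2]: T = 7, S = E(K, T) = 8; 8 ⊕ 8 = 0.
C[3]: T = 8, S = E(K, T) = 9; D ⊕ 9 = 4.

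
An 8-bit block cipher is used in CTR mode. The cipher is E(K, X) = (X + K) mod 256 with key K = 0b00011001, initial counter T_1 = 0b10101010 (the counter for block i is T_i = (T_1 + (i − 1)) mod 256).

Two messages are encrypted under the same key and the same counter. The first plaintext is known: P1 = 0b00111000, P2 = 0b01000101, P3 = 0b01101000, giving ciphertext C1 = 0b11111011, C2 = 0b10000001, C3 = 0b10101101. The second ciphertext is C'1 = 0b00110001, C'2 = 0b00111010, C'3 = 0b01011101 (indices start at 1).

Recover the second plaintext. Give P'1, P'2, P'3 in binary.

In CTR with a reused counter, both messages share the same keystream S_i, so C_i ⊕ C'_i = P_i ⊕ P'_i and thus P'_i = P_i ⊕ C_i ⊕ C'_i.
P'1: 0b00111000 ⊕ 0b11111011 ⊕ 0b00110001 = 0b11110010.
P'2: 0b01000101 ⊕ 0b10000001 ⊕ 0b00111010 = 0b11111110.
P'3: 0b01101000 ⊕ 0b10101101 ⊕ 0b01011101 = 0b10011000.

P'1 = 0b11110010, P'2 = 0b11111110, P'3 = 0b10011000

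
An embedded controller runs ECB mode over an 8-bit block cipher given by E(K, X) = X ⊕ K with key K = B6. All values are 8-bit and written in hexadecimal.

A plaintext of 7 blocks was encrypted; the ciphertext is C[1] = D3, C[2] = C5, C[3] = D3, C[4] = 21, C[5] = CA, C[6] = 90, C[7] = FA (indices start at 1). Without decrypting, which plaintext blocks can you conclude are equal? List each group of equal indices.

P[1] = P[3]

ECB encrypts each block independently with the same key, so equal ciphertext blocks imply equal plaintext blocks.
C[1] = C[3] = D3, so P[1] = P[3].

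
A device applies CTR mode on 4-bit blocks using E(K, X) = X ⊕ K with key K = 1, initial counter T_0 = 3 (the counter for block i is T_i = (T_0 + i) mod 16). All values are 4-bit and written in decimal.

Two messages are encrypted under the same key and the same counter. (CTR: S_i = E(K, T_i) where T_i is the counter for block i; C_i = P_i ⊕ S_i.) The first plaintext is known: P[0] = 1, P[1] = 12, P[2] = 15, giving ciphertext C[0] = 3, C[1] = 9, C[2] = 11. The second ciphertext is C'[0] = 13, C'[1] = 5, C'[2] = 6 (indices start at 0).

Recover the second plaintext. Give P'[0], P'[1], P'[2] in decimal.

P'[0] = 15, P'[1] = 0, P'[2] = 2

In CTR with a reused counter, both messages share the same keystream S_i, so C_i ⊕ C'_i = P_i ⊕ P'_i and thus P'_i = P_i ⊕ C_i ⊕ C'_i.
P'[0]: 1 ⊕ 3 ⊕ 13 = 15.
P'[1]: 12 ⊕ 9 ⊕ 5 = 0.
P'[2]: 15 ⊕ 11 ⊕ 6 = 2.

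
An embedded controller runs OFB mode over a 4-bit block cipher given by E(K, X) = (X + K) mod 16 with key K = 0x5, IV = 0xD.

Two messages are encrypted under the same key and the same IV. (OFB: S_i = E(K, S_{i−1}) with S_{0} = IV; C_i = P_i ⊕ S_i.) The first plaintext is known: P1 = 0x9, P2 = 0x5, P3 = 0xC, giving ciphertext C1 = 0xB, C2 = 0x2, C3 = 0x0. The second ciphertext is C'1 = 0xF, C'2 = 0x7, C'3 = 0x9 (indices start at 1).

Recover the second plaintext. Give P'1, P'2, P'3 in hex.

P'1 = 0xD, P'2 = 0x0, P'3 = 0x5

In OFB with a reused IV, both messages share the same keystream S_i, so C_i ⊕ C'_i = P_i ⊕ P'_i and thus P'_i = P_i ⊕ C_i ⊕ C'_i.
P'1: 0x9 ⊕ 0xB ⊕ 0xF = 0xD.
P'2: 0x5 ⊕ 0x2 ⊕ 0x7 = 0x0.
P'3: 0xC ⊕ 0x0 ⊕ 0x9 = 0x5.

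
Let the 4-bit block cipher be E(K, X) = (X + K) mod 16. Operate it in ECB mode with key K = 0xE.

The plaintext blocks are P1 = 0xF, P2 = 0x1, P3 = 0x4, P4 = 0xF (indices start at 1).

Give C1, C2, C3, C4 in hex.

C1 = 0xD, C2 = 0xF, C3 = 0x2, C4 = 0xD

ECB encryption: C_i = E(K, P_i).
C1: E(K, 0xF) = 0xD.
C2: E(K, 0x1) = 0xF.
C3: E(K, 0x4) = 0x2.
C4: E(K, 0xF) = 0xD.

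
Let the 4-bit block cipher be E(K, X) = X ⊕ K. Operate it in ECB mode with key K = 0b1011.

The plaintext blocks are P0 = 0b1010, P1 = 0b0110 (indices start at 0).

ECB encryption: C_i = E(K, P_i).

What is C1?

C1 = 0b1101

C1: E(K, 0b0110) = 0b1101.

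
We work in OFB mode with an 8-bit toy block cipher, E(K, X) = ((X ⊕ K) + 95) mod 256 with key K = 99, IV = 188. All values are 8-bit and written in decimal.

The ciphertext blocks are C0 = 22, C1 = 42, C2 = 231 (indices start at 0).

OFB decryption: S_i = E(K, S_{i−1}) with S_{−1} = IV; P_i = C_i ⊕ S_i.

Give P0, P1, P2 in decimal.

P0 = 40, P1 = 150, P2 = 217

P0: S = E(K, 188) = 62; 22 ⊕ 62 = 40.
P1: S = E(K, 62) = 188; 42 ⊕ 188 = 150.
P2: S = E(K, 188) = 62; 231 ⊕ 62 = 217.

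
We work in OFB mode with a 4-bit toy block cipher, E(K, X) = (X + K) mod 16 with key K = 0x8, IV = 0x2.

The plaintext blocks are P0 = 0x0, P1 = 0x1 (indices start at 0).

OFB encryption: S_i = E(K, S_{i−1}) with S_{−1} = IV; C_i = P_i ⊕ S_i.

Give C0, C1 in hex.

C0: S = E(K, 0x2) = 0xA; 0x0 ⊕ 0xA = 0xA.
C1: S = E(K, 0xA) = 0x2; 0x1 ⊕ 0x2 = 0x3.

C0 = 0xA, C1 = 0x3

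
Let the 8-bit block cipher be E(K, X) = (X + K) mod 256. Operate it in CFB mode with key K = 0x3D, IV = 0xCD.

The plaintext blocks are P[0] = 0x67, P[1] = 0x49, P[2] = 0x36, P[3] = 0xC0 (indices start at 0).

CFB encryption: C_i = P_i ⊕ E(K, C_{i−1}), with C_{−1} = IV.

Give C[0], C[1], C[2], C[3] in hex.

C[0] = 0x6D, C[1] = 0xE3, C[2] = 0x16, C[3] = 0x93

C[0]: E(K, 0xCD) = 0x0A; 0x67 ⊕ 0x0A = 0x6D.
C[1]: E(K, 0x6D) = 0xAA; 0x49 ⊕ 0xAA = 0xE3.
C[2]: E(K, 0xE3) = 0x20; 0x36 ⊕ 0x20 = 0x16.
C[3]: E(K, 0x16) = 0x53; 0xC0 ⊕ 0x53 = 0x93.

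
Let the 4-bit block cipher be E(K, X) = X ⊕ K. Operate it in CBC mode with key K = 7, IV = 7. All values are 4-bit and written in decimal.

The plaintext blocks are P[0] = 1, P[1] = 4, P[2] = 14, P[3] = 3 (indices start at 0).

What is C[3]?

CBC encryption: C_i = E(K, P_i ⊕ C_{i−1}), with C_{−1} = IV.
C[0]: P[0] ⊕ 7 = 6; E(K, 6) = 1.
C[1]: P[1] ⊕ 1 = 5; E(K, 5) = 2.
C[2]: P[2] ⊕ 2 = 12; E(K, 12) = 11.
C[3]: P[3] ⊕ 11 = 8; E(K, 8) = 15.

C[3] = 15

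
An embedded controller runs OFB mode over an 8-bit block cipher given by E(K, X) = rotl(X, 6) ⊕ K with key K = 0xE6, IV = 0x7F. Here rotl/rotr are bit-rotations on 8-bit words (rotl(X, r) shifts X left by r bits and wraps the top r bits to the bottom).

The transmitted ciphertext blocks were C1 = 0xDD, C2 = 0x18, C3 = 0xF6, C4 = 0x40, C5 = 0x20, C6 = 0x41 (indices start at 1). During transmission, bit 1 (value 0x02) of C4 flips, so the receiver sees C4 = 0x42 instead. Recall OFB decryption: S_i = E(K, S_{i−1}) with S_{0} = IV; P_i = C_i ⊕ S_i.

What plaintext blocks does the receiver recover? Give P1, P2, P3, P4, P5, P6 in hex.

P1 = 0xE4, P2 = 0xB0, P3 = 0x3A, P4 = 0x97, P5 = 0xB3, P6 = 0x43

Only C4 changed, to 0x42. In OFB, a change in C_i flips the same bit in P_i only; the keystream is unaffected. Decrypting the received ciphertext:
P1: S = E(K, 0x7F) = 0x39; 0xDD ⊕ 0x39 = 0xE4.
P2: S = E(K, 0x39) = 0xA8; 0x18 ⊕ 0xA8 = 0xB0.
P3: S = E(K, 0xA8) = 0xCC; 0xF6 ⊕ 0xCC = 0x3A.
P4: S = E(K, 0xCC) = 0xD5; 0x42 ⊕ 0xD5 = 0x97.
P5: S = E(K, 0xD5) = 0x93; 0x20 ⊕ 0x93 = 0xB3.
P6: S = E(K, 0x93) = 0x02; 0x41 ⊕ 0x02 = 0x43.
Blocks that differ from the original plaintext: P4.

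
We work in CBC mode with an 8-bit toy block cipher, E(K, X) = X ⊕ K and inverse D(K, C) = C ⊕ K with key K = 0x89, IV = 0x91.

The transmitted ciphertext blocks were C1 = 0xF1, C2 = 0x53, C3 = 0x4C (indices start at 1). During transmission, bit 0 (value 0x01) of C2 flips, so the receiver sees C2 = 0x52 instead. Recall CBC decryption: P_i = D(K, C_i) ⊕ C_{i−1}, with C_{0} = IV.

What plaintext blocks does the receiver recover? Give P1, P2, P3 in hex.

Only C2 changed, to 0x52. In CBC, a change in C_i garbles P_i and flips the same bit in P_{i+1}. Decrypting the received ciphertext:
P1: D(K, 0xF1) = 0x78; 0x78 ⊕ 0x91 = 0xE9.
P2: D(K, 0x52) = 0xDB; 0xDB ⊕ 0xF1 = 0x2A.
P3: D(K, 0x4C) = 0xC5; 0xC5 ⊕ 0x52 = 0x97.
Blocks that differ from the original plaintext: P2, P3.

P1 = 0xE9, P2 = 0x2A, P3 = 0x97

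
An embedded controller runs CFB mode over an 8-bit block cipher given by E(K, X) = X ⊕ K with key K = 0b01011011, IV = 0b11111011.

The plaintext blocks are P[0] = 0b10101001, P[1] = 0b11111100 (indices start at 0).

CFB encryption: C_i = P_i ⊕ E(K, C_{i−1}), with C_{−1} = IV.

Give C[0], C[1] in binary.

C[0]: E(K, 0b11111011) = 0b10100000; 0b10101001 ⊕ 0b10100000 = 0b00001001.
C[1]: E(K, 0b00001001) = 0b01010010; 0b11111100 ⊕ 0b01010010 = 0b10101110.

C[0] = 0b00001001, C[1] = 0b10101110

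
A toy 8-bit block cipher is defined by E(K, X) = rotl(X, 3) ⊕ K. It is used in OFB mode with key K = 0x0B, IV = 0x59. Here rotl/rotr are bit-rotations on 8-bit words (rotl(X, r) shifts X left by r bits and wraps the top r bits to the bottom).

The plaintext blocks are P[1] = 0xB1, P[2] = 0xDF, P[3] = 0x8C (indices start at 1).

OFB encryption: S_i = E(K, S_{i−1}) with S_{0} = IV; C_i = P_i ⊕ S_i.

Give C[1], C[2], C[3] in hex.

C[1]: S = E(K, 0x59) = 0xC1; 0xB1 ⊕ 0xC1 = 0x70.
C[2]: S = E(K, 0xC1) = 0x05; 0xDF ⊕ 0x05 = 0xDA.
C[3]: S = E(K, 0x05) = 0x23; 0x8C ⊕ 0x23 = 0xAF.

C[1] = 0x70, C[2] = 0xDA, C[3] = 0xAF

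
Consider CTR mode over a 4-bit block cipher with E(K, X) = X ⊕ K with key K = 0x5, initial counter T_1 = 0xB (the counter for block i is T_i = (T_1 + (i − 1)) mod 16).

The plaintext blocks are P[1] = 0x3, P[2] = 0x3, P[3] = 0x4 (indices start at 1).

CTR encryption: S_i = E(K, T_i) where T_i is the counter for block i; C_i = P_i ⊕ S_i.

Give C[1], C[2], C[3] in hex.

C[1]: T = 0xB, S = E(K, T) = 0xE; 0x3 ⊕ 0xE = 0xD.
C[2]: T = 0xC, S = E(K, T) = 0x9; 0x3 ⊕ 0x9 = 0xA.
C[3]: T = 0xD, S = E(K, T) = 0x8; 0x4 ⊕ 0x8 = 0xC.

C[1] = 0xD, C[2] = 0xA, C[3] = 0xC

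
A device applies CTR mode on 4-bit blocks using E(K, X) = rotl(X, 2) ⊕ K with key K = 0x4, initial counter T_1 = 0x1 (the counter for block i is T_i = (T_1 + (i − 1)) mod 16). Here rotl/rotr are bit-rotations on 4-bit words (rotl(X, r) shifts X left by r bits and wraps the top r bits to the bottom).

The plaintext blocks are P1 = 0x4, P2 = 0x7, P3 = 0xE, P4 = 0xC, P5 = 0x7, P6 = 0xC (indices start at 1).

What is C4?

C4 = 0x9

CTR encryption: S_i = E(K, T_i) where T_i is the counter for block i; C_i = P_i ⊕ S_i.
C1: T = 0x1, S = E(K, T) = 0x0; 0x4 ⊕ 0x0 = 0x4.
C2: T = 0x2, S = E(K, T) = 0xC; 0x7 ⊕ 0xC = 0xB.
C3: T = 0x3, S = E(K, T) = 0x8; 0xE ⊕ 0x8 = 0x6.
C4: T = 0x4, S = E(K, T) = 0x5; 0xC ⊕ 0x5 = 0x9.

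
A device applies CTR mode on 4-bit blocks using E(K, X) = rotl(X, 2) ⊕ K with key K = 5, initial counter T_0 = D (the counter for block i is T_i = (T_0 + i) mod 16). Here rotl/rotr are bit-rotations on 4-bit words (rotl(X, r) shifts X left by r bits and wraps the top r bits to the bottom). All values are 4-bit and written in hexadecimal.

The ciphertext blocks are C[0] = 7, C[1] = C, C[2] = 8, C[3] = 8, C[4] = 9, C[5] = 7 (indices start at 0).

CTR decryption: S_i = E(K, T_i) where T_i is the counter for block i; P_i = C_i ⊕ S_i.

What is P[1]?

P[1] = 2

P[1]: T = E, S = E(K, T) = E; C ⊕ E = 2.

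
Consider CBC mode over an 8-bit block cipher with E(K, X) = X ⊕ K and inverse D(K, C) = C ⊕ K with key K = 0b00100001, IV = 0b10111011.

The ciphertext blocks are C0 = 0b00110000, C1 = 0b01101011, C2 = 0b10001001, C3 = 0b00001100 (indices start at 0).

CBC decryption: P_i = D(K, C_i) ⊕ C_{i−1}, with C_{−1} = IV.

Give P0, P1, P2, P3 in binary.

P0: D(K, 0b00110000) = 0b00010001; 0b00010001 ⊕ 0b10111011 = 0b10101010.
P1: D(K, 0b01101011) = 0b01001010; 0b01001010 ⊕ 0b00110000 = 0b01111010.
P2: D(K, 0b10001001) = 0b10101000; 0b10101000 ⊕ 0b01101011 = 0b11000011.
P3: D(K, 0b00001100) = 0b00101101; 0b00101101 ⊕ 0b10001001 = 0b10100100.

P0 = 0b10101010, P1 = 0b01111010, P2 = 0b11000011, P3 = 0b10100100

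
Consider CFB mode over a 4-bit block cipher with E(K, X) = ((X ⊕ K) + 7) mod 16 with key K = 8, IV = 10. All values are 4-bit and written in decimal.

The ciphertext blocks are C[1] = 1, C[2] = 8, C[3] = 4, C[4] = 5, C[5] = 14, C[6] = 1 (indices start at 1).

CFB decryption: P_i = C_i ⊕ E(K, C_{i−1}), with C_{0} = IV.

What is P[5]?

P[5] = 10

P[5]: E(K, 5) = 4; 14 ⊕ 4 = 10.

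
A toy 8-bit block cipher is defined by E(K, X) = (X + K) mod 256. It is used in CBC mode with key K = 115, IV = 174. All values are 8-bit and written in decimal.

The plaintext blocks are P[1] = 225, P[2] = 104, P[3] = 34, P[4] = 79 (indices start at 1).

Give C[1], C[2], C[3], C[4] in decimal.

C[1] = 194, C[2] = 29, C[3] = 178, C[4] = 112

CBC encryption: C_i = E(K, P_i ⊕ C_{i−1}), with C_{0} = IV.
C[1]: P[1] ⊕ 174 = 79; E(K, 79) = 194.
C[2]: P[2] ⊕ 194 = 170; E(K, 170) = 29.
C[3]: P[3] ⊕ 29 = 63; E(K, 63) = 178.
C[4]: P[4] ⊕ 178 = 253; E(K, 253) = 112.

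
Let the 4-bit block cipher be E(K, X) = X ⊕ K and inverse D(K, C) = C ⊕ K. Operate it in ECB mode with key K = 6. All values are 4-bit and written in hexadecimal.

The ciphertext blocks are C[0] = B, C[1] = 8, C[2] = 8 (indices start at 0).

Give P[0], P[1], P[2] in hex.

ECB decryption: P_i = D(K, C_i).
P[0]: D(K, B) = D.
P[1]: D(K, 8) = E.
P[2]: D(K, 8) = E.

P[0] = D, P[1] = E, P[2] = E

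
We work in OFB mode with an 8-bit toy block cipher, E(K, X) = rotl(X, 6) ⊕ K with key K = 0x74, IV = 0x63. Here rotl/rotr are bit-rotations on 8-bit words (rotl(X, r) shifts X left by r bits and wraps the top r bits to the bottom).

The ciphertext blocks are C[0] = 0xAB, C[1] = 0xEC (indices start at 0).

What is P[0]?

OFB decryption: S_i = E(K, S_{i−1}) with S_{−1} = IV; P_i = C_i ⊕ S_i.
P[0]: S = E(K, 0x63) = 0xAC; 0xAB ⊕ 0xAC = 0x07.

P[0] = 0x07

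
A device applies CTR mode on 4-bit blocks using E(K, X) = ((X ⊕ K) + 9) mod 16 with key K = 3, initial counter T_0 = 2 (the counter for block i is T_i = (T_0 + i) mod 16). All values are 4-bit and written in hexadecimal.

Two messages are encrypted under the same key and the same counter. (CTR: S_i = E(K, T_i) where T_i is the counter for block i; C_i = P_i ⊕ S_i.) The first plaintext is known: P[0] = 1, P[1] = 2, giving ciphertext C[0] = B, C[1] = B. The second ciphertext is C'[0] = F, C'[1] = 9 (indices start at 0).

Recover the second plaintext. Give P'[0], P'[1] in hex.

P'[0] = 5, P'[1] = 0

In CTR with a reused counter, both messages share the same keystream S_i, so C_i ⊕ C'_i = P_i ⊕ P'_i and thus P'_i = P_i ⊕ C_i ⊕ C'_i.
P'[0]: 1 ⊕ B ⊕ F = 5.
P'[1]: 2 ⊕ B ⊕ 9 = 0.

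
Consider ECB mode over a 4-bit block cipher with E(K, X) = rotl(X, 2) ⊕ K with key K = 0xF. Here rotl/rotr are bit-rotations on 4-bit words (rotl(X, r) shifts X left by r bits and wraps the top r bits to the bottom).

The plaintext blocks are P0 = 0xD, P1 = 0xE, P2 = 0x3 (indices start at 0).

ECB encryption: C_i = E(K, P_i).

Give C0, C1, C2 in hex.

C0: E(K, 0xD) = 0x8.
C1: E(K, 0xE) = 0x4.
C2: E(K, 0x3) = 0x3.

C0 = 0x8, C1 = 0x4, C2 = 0x3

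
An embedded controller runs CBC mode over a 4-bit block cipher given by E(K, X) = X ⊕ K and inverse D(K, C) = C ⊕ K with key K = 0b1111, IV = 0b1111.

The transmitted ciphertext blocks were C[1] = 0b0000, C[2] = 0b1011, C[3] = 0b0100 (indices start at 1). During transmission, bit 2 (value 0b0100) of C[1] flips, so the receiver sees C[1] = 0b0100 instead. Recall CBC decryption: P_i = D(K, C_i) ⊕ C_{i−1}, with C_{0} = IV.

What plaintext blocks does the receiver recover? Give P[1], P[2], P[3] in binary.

P[1] = 0b0100, P[2] = 0b0000, P[3] = 0b0000

Only C[1] changed, to 0b0100. In CBC, a change in C_i garbles P_i and flips the same bit in P_{i+1}. Decrypting the received ciphertext:
P[1]: D(K, 0b0100) = 0b1011; 0b1011 ⊕ 0b1111 = 0b0100.
P[2]: D(K, 0b1011) = 0b0100; 0b0100 ⊕ 0b0100 = 0b0000.
P[3]: D(K, 0b0100) = 0b1011; 0b1011 ⊕ 0b1011 = 0b0000.
Blocks that differ from the original plaintext: P[1], P[2].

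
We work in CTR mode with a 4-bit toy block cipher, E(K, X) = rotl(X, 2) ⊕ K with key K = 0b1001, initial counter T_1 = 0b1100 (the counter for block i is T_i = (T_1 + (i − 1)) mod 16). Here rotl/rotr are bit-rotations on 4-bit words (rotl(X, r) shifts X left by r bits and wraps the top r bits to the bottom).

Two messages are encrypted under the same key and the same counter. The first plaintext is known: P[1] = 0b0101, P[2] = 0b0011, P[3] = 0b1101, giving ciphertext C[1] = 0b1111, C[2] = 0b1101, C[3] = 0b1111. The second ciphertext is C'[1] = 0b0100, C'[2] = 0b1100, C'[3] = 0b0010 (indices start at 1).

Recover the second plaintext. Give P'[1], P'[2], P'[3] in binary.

In CTR with a reused counter, both messages share the same keystream S_i, so C_i ⊕ C'_i = P_i ⊕ P'_i and thus P'_i = P_i ⊕ C_i ⊕ C'_i.
P'[1]: 0b0101 ⊕ 0b1111 ⊕ 0b0100 = 0b1110.
P'[2]: 0b0011 ⊕ 0b1101 ⊕ 0b1100 = 0b0010.
P'[3]: 0b1101 ⊕ 0b1111 ⊕ 0b0010 = 0b0000.

P'[1] = 0b1110, P'[2] = 0b0010, P'[3] = 0b0000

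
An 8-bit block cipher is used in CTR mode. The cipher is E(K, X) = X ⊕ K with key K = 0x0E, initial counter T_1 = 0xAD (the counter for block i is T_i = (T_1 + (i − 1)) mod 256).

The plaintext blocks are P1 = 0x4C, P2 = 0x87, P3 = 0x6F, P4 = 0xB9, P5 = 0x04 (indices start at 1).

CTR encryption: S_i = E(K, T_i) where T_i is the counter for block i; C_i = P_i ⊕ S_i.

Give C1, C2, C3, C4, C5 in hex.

C1: T = 0xAD, S = E(K, T) = 0xA3; 0x4C ⊕ 0xA3 = 0xEF.
C2: T = 0xAE, S = E(K, T) = 0xA0; 0x87 ⊕ 0xA0 = 0x27.
C3: T = 0xAF, S = E(K, T) = 0xA1; 0x6F ⊕ 0xA1 = 0xCE.
C4: T = 0xB0, S = E(K, T) = 0xBE; 0xB9 ⊕ 0xBE = 0x07.
C5: T = 0xB1, S = E(K, T) = 0xBF; 0x04 ⊕ 0xBF = 0xBB.

C1 = 0xEF, C2 = 0x27, C3 = 0xCE, C4 = 0x07, C5 = 0xBB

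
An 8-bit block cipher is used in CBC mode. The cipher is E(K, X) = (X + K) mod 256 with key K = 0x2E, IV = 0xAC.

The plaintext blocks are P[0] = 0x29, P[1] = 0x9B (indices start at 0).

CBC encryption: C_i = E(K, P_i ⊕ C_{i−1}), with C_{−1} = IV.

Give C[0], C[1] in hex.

C[0] = 0xB3, C[1] = 0x56

C[0]: P[0] ⊕ 0xAC = 0x85; E(K, 0x85) = 0xB3.
C[1]: P[1] ⊕ 0xB3 = 0x28; E(K, 0x28) = 0x56.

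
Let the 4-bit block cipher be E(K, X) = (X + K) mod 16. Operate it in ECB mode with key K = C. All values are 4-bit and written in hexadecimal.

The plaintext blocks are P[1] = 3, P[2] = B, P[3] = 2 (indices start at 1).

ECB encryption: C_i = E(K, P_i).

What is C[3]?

C[3] = E

C[3]: E(K, 2) = E.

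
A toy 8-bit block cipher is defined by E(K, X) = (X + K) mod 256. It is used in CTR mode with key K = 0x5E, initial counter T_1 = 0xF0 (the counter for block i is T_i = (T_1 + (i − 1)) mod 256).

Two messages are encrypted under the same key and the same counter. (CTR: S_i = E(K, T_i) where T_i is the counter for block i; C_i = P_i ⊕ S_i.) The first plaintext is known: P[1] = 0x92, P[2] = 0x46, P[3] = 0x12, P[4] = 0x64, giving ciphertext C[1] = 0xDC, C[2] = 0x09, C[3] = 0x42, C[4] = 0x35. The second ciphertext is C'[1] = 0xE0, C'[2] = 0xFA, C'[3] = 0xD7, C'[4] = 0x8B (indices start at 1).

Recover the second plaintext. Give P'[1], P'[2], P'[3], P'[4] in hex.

P'[1] = 0xAE, P'[2] = 0xB5, P'[3] = 0x87, P'[4] = 0xDA

In CTR with a reused counter, both messages share the same keystream S_i, so C_i ⊕ C'_i = P_i ⊕ P'_i and thus P'_i = P_i ⊕ C_i ⊕ C'_i.
P'[1]: 0x92 ⊕ 0xDC ⊕ 0xE0 = 0xAE.
P'[2]: 0x46 ⊕ 0x09 ⊕ 0xFA = 0xB5.
P'[3]: 0x12 ⊕ 0x42 ⊕ 0xD7 = 0x87.
P'[4]: 0x64 ⊕ 0x35 ⊕ 0x8B = 0xDA.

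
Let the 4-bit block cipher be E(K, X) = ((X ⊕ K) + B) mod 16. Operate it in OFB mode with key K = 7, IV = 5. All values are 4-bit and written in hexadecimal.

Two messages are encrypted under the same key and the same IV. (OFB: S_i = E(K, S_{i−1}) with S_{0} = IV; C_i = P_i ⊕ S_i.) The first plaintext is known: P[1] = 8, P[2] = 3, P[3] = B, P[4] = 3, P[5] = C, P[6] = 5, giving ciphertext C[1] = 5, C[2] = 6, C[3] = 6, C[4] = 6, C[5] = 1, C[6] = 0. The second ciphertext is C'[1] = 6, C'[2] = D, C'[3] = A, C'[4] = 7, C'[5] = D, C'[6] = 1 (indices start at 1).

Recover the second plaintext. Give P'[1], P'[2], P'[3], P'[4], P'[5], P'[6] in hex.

In OFB with a reused IV, both messages share the same keystream S_i, so C_i ⊕ C'_i = P_i ⊕ P'_i and thus P'_i = P_i ⊕ C_i ⊕ C'_i.
P'[1]: 8 ⊕ 5 ⊕ 6 = B.
P'[2]: 3 ⊕ 6 ⊕ D = 8.
P'[3]: B ⊕ 6 ⊕ A = 7.
P'[4]: 3 ⊕ 6 ⊕ 7 = 2.
P'[5]: C ⊕ 1 ⊕ D = 0.
P'[6]: 5 ⊕ 0 ⊕ 1 = 4.

P'[1] = B, P'[2] = 8, P'[3] = 7, P'[4] = 2, P'[5] = 0, P'[6] = 4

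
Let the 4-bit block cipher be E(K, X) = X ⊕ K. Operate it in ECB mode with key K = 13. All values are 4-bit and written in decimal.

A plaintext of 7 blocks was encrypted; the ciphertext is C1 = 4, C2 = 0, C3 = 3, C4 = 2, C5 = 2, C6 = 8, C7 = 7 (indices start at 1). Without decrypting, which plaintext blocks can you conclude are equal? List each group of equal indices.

P4 = P5

ECB encrypts each block independently with the same key, so equal ciphertext blocks imply equal plaintext blocks.
C4 = C5 = 2, so P4 = P5.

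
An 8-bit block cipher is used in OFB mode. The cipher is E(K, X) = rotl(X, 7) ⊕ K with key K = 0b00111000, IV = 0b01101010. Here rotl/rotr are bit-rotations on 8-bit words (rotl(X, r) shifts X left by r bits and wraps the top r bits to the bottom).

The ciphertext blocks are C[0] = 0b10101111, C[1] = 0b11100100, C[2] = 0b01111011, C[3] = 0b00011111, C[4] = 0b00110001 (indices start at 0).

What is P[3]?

OFB decryption: S_i = E(K, S_{i−1}) with S_{−1} = IV; P_i = C_i ⊕ S_i.
P[0]: S = E(K, 0b01101010) = 0b00001101; 0b10101111 ⊕ 0b00001101 = 0b10100010.
P[1]: S = E(K, 0b00001101) = 0b10111110; 0b11100100 ⊕ 0b10111110 = 0b01011010.
P[2]: S = E(K, 0b10111110) = 0b01100111; 0b01111011 ⊕ 0b01100111 = 0b00011100.
P[3]: S = E(K, 0b01100111) = 0b10001011; 0b00011111 ⊕ 0b10001011 = 0b10010100.

P[3] = 0b10010100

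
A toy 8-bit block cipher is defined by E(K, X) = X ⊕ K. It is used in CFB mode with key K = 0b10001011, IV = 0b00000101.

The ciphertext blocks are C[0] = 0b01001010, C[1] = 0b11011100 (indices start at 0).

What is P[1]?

P[1] = 0b00011101

CFB decryption: P_i = C_i ⊕ E(K, C_{i−1}), with C_{−1} = IV.
P[1]: E(K, 0b01001010) = 0b11000001; 0b11011100 ⊕ 0b11000001 = 0b00011101.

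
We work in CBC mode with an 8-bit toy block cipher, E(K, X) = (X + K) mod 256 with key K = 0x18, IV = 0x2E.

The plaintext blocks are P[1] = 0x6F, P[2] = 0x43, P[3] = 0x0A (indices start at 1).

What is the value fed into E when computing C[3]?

CBC encryption: C_i = E(K, P_i ⊕ C_{i−1}), with C_{0} = IV.
C[1]: P[1] ⊕ 0x2E = 0x41; E(K, 0x41) = 0x59.
C[2]: P[2] ⊕ 0x59 = 0x1A; E(K, 0x1A) = 0x32.
C[3]: P[3] ⊕ 0x32 = 0x38; E(K, 0x38) = 0x50.
So the input to E for block [3] is 0x38.

0x38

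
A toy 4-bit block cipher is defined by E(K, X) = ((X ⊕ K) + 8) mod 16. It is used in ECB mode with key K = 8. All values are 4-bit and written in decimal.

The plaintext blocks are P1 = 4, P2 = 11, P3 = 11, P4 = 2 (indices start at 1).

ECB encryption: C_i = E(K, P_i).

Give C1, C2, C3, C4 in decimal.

C1 = 4, C2 = 11, C3 = 11, C4 = 2

C1: E(K, 4) = 4.
C2: E(K, 11) = 11.
C3: E(K, 11) = 11.
C4: E(K, 2) = 2.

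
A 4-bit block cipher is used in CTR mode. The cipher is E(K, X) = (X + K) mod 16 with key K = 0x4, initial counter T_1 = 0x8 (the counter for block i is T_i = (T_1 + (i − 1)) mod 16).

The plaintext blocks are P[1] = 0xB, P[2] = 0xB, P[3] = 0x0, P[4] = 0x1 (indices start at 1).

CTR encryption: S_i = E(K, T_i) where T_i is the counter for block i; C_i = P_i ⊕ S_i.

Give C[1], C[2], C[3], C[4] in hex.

C[1] = 0x7, C[2] = 0x6, C[3] = 0xE, C[4] = 0xE

C[1]: T = 0x8, S = E(K, T) = 0xC; 0xB ⊕ 0xC = 0x7.
C[2]: T = 0x9, S = E(K, T) = 0xD; 0xB ⊕ 0xD = 0x6.
C[3]: T = 0xA, S = E(K, T) = 0xE; 0x0 ⊕ 0xE = 0xE.
C[4]: T = 0xB, S = E(K, T) = 0xF; 0x1 ⊕ 0xF = 0xE.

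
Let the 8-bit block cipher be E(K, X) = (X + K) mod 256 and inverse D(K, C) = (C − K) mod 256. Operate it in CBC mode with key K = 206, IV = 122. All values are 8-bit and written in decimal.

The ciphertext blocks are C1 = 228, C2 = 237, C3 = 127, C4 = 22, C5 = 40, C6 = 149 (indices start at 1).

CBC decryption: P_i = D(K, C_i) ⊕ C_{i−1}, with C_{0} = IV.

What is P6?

P6: D(K, 149) = 199; 199 ⊕ 40 = 239.

P6 = 239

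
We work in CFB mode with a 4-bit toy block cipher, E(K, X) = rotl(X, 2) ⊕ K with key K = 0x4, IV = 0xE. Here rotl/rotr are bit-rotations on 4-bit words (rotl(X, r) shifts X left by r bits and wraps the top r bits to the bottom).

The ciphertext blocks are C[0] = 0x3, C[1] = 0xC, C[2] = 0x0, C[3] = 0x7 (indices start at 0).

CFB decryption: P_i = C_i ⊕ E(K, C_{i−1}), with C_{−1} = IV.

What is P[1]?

P[1] = 0x4

P[1]: E(K, 0x3) = 0x8; 0xC ⊕ 0x8 = 0x4.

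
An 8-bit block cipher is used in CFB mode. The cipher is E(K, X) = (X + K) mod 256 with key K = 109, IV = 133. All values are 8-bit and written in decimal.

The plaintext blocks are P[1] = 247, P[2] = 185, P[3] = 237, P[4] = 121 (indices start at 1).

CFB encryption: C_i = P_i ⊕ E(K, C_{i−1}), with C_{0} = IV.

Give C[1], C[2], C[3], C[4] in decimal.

C[1]: E(K, 133) = 242; 247 ⊕ 242 = 5.
C[2]: E(K, 5) = 114; 185 ⊕ 114 = 203.
C[3]: E(K, 203) = 56; 237 ⊕ 56 = 213.
C[4]: E(K, 213) = 66; 121 ⊕ 66 = 59.

C[1] = 5, C[2] = 203, C[3] = 213, C[4] = 59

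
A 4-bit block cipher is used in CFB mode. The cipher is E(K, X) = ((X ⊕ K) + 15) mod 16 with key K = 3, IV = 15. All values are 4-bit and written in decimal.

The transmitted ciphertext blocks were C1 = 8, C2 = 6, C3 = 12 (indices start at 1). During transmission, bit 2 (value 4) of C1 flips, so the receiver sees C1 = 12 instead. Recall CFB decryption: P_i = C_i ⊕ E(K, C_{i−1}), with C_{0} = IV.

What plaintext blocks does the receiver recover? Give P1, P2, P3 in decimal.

P1 = 7, P2 = 8, P3 = 8

Only C1 changed, to 12. In CFB, a change in C_i flips the same bit in P_i and garbles P_{i+1}. Decrypting the received ciphertext:
P1: E(K, 15) = 11; 12 ⊕ 11 = 7.
P2: E(K, 12) = 14; 6 ⊕ 14 = 8.
P3: E(K, 6) = 4; 12 ⊕ 4 = 8.
Blocks that differ from the original plaintext: P1, P2.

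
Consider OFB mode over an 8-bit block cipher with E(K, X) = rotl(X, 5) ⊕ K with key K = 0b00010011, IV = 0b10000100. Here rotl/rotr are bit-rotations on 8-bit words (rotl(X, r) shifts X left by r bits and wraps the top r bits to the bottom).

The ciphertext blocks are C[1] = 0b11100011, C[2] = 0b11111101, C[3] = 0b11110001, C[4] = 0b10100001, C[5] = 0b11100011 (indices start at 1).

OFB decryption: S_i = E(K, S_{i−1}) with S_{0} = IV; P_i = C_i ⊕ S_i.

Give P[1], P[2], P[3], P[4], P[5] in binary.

P[1] = 0b01100000, P[2] = 0b10011110, P[3] = 0b10001110, P[4] = 0b01011101, P[5] = 0b01101111

P[1]: S = E(K, 0b10000100) = 0b10000011; 0b11100011 ⊕ 0b10000011 = 0b01100000.
P[2]: S = E(K, 0b10000011) = 0b01100011; 0b11111101 ⊕ 0b01100011 = 0b10011110.
P[3]: S = E(K, 0b01100011) = 0b01111111; 0b11110001 ⊕ 0b01111111 = 0b10001110.
P[4]: S = E(K, 0b01111111) = 0b11111100; 0b10100001 ⊕ 0b11111100 = 0b01011101.
P[5]: S = E(K, 0b11111100) = 0b10001100; 0b11100011 ⊕ 0b10001100 = 0b01101111.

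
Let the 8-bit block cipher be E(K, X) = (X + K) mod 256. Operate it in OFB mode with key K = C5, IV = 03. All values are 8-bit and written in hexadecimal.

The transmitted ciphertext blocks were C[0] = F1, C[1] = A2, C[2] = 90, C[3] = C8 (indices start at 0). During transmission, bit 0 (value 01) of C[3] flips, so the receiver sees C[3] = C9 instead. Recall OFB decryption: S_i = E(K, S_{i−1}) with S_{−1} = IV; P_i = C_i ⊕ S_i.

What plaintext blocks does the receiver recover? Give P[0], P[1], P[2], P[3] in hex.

P[0] = 39, P[1] = 2F, P[2] = C2, P[3] = DE

Only C[3] changed, to C9. In OFB, a change in C_i flips the same bit in P_i only; the keystream is unaffected. Decrypting the received ciphertext:
P[0]: S = E(K, 03) = C8; F1 ⊕ C8 = 39.
P[1]: S = E(K, C8) = 8D; A2 ⊕ 8D = 2F.
P[2]: S = E(K, 8D) = 52; 90 ⊕ 52 = C2.
P[3]: S = E(K, 52) = 17; C9 ⊕ 17 = DE.
Blocks that differ from the original plaintext: P[3].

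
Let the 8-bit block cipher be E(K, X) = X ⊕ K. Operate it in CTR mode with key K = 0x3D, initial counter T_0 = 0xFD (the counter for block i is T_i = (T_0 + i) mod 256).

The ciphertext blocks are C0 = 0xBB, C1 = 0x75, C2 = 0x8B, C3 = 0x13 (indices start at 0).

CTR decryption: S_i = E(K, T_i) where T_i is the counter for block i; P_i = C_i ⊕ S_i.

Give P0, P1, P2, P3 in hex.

P0 = 0x7B, P1 = 0xB6, P2 = 0x49, P3 = 0x2E

P0: T = 0xFD, S = E(K, T) = 0xC0; 0xBB ⊕ 0xC0 = 0x7B.
P1: T = 0xFE, S = E(K, T) = 0xC3; 0x75 ⊕ 0xC3 = 0xB6.
P2: T = 0xFF, S = E(K, T) = 0xC2; 0x8B ⊕ 0xC2 = 0x49.
P3: T = 0x00, S = E(K, T) = 0x3D; 0x13 ⊕ 0x3D = 0x2E.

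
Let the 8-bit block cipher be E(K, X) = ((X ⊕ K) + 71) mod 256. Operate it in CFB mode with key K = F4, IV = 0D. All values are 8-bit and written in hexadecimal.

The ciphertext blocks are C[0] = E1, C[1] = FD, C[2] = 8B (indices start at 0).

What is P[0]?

P[0] = 8B

CFB decryption: P_i = C_i ⊕ E(K, C_{i−1}), with C_{−1} = IV.
P[0]: E(K, 0D) = 6A; E1 ⊕ 6A = 8B.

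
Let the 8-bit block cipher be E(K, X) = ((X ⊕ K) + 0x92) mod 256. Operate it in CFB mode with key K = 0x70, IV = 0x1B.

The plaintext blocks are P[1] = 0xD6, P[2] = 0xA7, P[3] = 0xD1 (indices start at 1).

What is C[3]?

C[3] = 0x1D

CFB encryption: C_i = P_i ⊕ E(K, C_{i−1}), with C_{0} = IV.
C[1]: E(K, 0x1B) = 0xFD; 0xD6 ⊕ 0xFD = 0x2B.
C[2]: E(K, 0x2B) = 0xED; 0xA7 ⊕ 0xED = 0x4A.
C[3]: E(K, 0x4A) = 0xCC; 0xD1 ⊕ 0xCC = 0x1D.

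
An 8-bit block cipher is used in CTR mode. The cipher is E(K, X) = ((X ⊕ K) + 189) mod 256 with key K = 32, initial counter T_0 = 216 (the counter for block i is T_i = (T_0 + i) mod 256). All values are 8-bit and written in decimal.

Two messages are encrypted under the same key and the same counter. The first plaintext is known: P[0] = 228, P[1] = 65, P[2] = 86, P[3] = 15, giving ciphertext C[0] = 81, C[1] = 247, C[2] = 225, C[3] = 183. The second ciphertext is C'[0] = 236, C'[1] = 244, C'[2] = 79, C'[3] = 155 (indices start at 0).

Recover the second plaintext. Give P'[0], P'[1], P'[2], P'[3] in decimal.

P'[0] = 89, P'[1] = 66, P'[2] = 248, P'[3] = 35

In CTR with a reused counter, both messages share the same keystream S_i, so C_i ⊕ C'_i = P_i ⊕ P'_i and thus P'_i = P_i ⊕ C_i ⊕ C'_i.
P'[0]: 228 ⊕ 81 ⊕ 236 = 89.
P'[1]: 65 ⊕ 247 ⊕ 244 = 66.
P'[2]: 86 ⊕ 225 ⊕ 79 = 248.
P'[3]: 15 ⊕ 183 ⊕ 155 = 35.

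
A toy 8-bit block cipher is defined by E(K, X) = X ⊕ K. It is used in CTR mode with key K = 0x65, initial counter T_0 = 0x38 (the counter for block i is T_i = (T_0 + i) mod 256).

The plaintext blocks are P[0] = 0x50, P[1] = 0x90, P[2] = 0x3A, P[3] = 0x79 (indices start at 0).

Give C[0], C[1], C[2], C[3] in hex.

CTR encryption: S_i = E(K, T_i) where T_i is the counter for block i; C_i = P_i ⊕ S_i.
C[0]: T = 0x38, S = E(K, T) = 0x5D; 0x50 ⊕ 0x5D = 0x0D.
C[1]: T = 0x39, S = E(K, T) = 0x5C; 0x90 ⊕ 0x5C = 0xCC.
C[2]: T = 0x3A, S = E(K, T) = 0x5F; 0x3A ⊕ 0x5F = 0x65.
C[3]: T = 0x3B, S = E(K, T) = 0x5E; 0x79 ⊕ 0x5E = 0x27.

C[0] = 0x0D, C[1] = 0xCC, C[2] = 0x65, C[3] = 0x27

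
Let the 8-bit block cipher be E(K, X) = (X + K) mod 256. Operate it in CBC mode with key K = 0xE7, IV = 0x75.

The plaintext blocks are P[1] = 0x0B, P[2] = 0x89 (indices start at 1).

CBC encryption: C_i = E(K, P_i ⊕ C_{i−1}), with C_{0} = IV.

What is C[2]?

C[2] = 0xD3

C[1]: P[1] ⊕ 0x75 = 0x7E; E(K, 0x7E) = 0x65.
C[2]: P[2] ⊕ 0x65 = 0xEC; E(K, 0xEC) = 0xD3.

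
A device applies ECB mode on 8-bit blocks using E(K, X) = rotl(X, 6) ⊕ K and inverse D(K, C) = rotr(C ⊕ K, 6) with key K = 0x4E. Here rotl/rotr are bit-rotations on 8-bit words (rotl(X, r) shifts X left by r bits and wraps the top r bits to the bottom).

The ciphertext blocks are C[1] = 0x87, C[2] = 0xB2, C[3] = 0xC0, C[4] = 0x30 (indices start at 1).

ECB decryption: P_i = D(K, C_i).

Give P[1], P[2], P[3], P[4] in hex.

P[1] = 0x27, P[2] = 0xF3, P[3] = 0x3A, P[4] = 0xF9

P[1]: D(K, 0x87) = 0x27.
P[2]: D(K, 0xB2) = 0xF3.
P[3]: D(K, 0xC0) = 0x3A.
P[4]: D(K, 0x30) = 0xF9.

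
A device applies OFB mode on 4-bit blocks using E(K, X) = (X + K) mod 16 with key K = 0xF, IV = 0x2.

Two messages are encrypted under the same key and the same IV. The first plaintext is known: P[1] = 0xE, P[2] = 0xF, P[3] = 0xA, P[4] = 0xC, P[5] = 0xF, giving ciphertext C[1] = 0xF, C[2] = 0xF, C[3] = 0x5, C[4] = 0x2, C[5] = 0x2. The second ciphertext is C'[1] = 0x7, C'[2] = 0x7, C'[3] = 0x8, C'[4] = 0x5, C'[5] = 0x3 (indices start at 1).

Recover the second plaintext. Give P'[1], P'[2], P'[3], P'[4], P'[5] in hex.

In OFB with a reused IV, both messages share the same keystream S_i, so C_i ⊕ C'_i = P_i ⊕ P'_i and thus P'_i = P_i ⊕ C_i ⊕ C'_i.
P'[1]: 0xE ⊕ 0xF ⊕ 0x7 = 0x6.
P'[2]: 0xF ⊕ 0xF ⊕ 0x7 = 0x7.
P'[3]: 0xA ⊕ 0x5 ⊕ 0x8 = 0x7.
P'[4]: 0xC ⊕ 0x2 ⊕ 0x5 = 0xB.
P'[5]: 0xF ⊕ 0x2 ⊕ 0x3 = 0xE.

P'[1] = 0x6, P'[2] = 0x7, P'[3] = 0x7, P'[4] = 0xB, P'[5] = 0xE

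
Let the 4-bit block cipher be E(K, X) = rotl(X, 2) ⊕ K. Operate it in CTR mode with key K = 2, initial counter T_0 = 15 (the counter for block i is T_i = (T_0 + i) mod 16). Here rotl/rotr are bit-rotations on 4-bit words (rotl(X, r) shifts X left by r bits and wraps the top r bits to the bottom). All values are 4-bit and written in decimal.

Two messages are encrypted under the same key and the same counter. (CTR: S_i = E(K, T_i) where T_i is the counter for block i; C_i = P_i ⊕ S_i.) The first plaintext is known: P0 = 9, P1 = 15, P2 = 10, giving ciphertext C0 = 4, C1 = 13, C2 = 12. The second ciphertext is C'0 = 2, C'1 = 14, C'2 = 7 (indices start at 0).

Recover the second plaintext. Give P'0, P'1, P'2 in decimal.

P'0 = 15, P'1 = 12, P'2 = 1

In CTR with a reused counter, both messages share the same keystream S_i, so C_i ⊕ C'_i = P_i ⊕ P'_i and thus P'_i = P_i ⊕ C_i ⊕ C'_i.
P'0: 9 ⊕ 4 ⊕ 2 = 15.
P'1: 15 ⊕ 13 ⊕ 14 = 12.
P'2: 10 ⊕ 12 ⊕ 7 = 1.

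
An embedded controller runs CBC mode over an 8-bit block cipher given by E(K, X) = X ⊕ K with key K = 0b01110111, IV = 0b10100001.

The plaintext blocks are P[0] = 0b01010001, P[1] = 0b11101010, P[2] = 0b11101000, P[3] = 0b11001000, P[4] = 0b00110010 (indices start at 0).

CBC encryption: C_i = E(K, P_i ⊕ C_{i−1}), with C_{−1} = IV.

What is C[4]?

C[4] = 0b01111111

C[0]: P[0] ⊕ 0b10100001 = 0b11110000; E(K, 0b11110000) = 0b10000111.
C[1]: P[1] ⊕ 0b10000111 = 0b01101101; E(K, 0b01101101) = 0b00011010.
C[2]: P[2] ⊕ 0b00011010 = 0b11110010; E(K, 0b11110010) = 0b10000101.
C[3]: P[3] ⊕ 0b10000101 = 0b01001101; E(K, 0b01001101) = 0b00111010.
C[4]: P[4] ⊕ 0b00111010 = 0b00001000; E(K, 0b00001000) = 0b01111111.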